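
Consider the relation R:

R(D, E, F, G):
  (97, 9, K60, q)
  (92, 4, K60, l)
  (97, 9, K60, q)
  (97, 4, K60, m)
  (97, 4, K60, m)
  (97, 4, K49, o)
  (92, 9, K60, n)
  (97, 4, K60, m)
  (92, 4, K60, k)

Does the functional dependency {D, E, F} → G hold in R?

(D=97, E=9, F=K60): 2 rows → G = q, q ✓
(D=92, E=4, F=K60): 2 rows → G takes values {l, k} — violation
(D=97, E=4, F=K60): 3 rows → G = m, m, m ✓
(D=97, E=4, F=K49): 1 row → G = o ✓
(D=92, E=9, F=K60): 1 row → G = n ✓
Two rows agree on {D, E, F} but differ on G, so {D, E, F} → G does not hold.

No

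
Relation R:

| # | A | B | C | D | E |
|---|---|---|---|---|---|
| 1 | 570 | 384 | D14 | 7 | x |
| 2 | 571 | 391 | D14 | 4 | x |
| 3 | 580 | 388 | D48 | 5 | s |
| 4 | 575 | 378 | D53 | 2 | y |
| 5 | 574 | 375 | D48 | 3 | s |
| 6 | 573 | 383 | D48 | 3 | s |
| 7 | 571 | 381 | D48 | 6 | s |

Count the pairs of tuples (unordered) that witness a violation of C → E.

0

C=D14: all 2 rows agree on E — 0 pairs.
C=D48: all 4 rows agree on E — 0 pairs.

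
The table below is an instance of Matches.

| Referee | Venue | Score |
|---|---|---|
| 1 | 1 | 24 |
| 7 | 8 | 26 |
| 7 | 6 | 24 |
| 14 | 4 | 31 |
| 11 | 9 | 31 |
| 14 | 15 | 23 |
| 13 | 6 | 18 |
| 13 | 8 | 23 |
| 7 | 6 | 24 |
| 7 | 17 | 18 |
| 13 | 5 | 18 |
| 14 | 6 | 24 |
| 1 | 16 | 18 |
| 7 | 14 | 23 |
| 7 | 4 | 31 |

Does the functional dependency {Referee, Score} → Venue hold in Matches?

(Referee=1, Score=24): 1 row → Venue = 1 ✓
(Referee=7, Score=26): 1 row → Venue = 8 ✓
(Referee=7, Score=24): 2 rows → Venue = 6, 6 ✓
(Referee=14, Score=31): 1 row → Venue = 4 ✓
(Referee=11, Score=31): 1 row → Venue = 9 ✓
(Referee=14, Score=23): 1 row → Venue = 15 ✓
(Referee=13, Score=18): 2 rows → Venue takes values {6, 5} — violation
(Referee=13, Score=23): 1 row → Venue = 8 ✓
(Referee=7, Score=18): 1 row → Venue = 17 ✓
(Referee=14, Score=24): 1 row → Venue = 6 ✓
(Referee=1, Score=18): 1 row → Venue = 16 ✓
(Referee=7, Score=23): 1 row → Venue = 14 ✓
(Referee=7, Score=31): 1 row → Venue = 4 ✓
Two rows agree on {Referee, Score} but differ on Venue, so {Referee, Score} → Venue does not hold.

No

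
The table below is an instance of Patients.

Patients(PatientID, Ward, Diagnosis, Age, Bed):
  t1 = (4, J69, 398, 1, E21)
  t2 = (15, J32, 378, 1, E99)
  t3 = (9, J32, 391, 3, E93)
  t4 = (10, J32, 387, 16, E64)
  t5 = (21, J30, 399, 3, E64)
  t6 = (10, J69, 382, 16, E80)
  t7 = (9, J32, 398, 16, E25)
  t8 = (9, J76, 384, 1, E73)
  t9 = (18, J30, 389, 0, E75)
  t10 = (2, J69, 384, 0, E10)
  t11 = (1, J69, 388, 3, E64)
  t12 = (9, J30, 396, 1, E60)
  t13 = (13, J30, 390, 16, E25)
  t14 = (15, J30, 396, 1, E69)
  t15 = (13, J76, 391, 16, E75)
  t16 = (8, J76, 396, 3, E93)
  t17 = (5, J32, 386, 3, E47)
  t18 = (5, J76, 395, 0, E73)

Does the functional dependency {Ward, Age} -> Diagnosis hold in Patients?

No

(Ward=J69, Age=1): row 1 → Diagnosis = 398 ✓
(Ward=J32, Age=1): row 2 → Diagnosis = 378 ✓
(Ward=J32, Age=3): rows 3, 17 → Diagnosis takes values {391, 386} — violation
(Ward=J32, Age=16): rows 4, 7 → Diagnosis takes values {387, 398} — violation
(Ward=J30, Age=3): row 5 → Diagnosis = 399 ✓
(Ward=J69, Age=16): row 6 → Diagnosis = 382 ✓
(Ward=J76, Age=1): row 8 → Diagnosis = 384 ✓
(Ward=J30, Age=0): row 9 → Diagnosis = 389 ✓
(Ward=J69, Age=0): row 10 → Diagnosis = 384 ✓
(Ward=J69, Age=3): row 11 → Diagnosis = 388 ✓
(Ward=J30, Age=1): rows 12, 14 → Diagnosis = 396, 396 ✓
(Ward=J30, Age=16): row 13 → Diagnosis = 390 ✓
(Ward=J76, Age=16): row 15 → Diagnosis = 391 ✓
(Ward=J76, Age=3): row 16 → Diagnosis = 396 ✓
(Ward=J76, Age=0): row 18 → Diagnosis = 395 ✓
Two rows agree on {Ward, Age} but differ on Diagnosis, so {Ward, Age} -> Diagnosis does not hold.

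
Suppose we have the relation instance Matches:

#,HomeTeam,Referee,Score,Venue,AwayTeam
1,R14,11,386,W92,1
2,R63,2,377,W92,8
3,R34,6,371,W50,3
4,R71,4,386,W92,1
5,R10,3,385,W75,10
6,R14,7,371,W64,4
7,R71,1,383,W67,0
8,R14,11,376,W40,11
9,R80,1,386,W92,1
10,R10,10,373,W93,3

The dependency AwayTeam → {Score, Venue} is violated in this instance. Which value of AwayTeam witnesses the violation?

3

AwayTeam=1: rows 1, 4, 9 → {Score,Venue} = (386, W92), (386, W92), (386, W92) ✓
AwayTeam=8: row 2 → {Score,Venue} = (377, W92) ✓
AwayTeam=3: rows 3, 10 → {Score,Venue} takes values {(371, W50), (373, W93)} — violation
AwayTeam=10: row 5 → {Score,Venue} = (385, W75) ✓
AwayTeam=4: row 6 → {Score,Venue} = (371, W64) ✓
AwayTeam=0: row 7 → {Score,Venue} = (383, W67) ✓
AwayTeam=11: row 8 → {Score,Venue} = (376, W40) ✓
The only AwayTeam value with inconsistent RHS is AwayTeam=3.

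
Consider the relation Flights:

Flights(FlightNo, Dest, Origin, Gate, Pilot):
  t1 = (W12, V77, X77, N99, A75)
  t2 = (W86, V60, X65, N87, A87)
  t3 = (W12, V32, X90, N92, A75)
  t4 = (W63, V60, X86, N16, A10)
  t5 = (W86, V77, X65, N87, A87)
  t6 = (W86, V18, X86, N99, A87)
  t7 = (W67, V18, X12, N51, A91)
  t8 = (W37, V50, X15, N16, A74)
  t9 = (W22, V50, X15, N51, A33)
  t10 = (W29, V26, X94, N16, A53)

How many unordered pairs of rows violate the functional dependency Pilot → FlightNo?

Pilot=A75: all 2 rows agree on FlightNo — 0 pairs.
Pilot=A87: all 3 rows agree on FlightNo — 0 pairs.

0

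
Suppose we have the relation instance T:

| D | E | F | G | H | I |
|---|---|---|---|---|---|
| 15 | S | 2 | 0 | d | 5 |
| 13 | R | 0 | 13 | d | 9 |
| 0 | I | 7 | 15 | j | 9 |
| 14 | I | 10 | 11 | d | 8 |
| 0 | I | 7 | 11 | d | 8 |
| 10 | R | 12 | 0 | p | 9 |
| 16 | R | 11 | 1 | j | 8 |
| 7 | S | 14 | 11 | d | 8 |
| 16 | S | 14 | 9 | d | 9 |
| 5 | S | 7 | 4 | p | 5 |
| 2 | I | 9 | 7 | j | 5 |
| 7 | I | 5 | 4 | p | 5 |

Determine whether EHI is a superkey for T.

No

Two distinct rows share (E=I, H=d, I=8), so EHI does not determine every attribute — not a superkey.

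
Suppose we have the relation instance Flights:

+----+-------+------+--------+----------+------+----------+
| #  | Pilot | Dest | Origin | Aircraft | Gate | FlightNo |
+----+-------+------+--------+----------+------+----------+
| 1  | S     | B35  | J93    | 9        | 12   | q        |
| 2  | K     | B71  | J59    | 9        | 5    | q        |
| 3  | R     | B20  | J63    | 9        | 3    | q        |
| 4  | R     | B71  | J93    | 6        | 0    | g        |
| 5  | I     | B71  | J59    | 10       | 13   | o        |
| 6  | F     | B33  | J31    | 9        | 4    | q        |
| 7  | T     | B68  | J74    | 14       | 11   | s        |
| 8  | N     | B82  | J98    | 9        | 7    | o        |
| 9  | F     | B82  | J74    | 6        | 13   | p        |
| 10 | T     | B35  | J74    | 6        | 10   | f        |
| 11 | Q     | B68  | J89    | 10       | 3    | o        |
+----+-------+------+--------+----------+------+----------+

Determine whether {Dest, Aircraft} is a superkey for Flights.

All 11 rows have distinct {Dest, Aircraft} values, so {Dest, Aircraft} → (all attributes) holds and {Dest, Aircraft} is a superkey.

Yes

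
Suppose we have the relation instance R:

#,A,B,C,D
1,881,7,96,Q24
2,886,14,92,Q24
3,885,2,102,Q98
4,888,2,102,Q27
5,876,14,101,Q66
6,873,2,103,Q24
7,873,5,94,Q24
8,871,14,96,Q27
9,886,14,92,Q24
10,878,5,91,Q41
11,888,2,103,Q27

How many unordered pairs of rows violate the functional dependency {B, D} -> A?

(B=14, D=Q24): all 2 rows agree on A — 0 pairs.
(B=2, D=Q27): all 2 rows agree on A — 0 pairs.

0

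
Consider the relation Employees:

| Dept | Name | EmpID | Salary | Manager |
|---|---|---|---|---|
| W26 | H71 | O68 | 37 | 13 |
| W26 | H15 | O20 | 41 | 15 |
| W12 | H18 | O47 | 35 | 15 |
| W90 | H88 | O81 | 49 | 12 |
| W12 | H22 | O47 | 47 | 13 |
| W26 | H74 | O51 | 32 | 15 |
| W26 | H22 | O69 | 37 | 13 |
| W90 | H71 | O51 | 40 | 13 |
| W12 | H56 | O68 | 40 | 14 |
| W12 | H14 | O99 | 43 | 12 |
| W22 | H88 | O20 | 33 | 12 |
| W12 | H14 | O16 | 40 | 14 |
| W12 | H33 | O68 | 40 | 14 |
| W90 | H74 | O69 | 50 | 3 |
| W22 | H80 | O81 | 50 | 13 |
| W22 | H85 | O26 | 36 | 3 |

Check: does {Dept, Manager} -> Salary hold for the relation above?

No

(Dept=W26, Manager=13): 2 rows → Salary = 37, 37 ✓
(Dept=W26, Manager=15): 2 rows → Salary takes values {41, 32} — violation
(Dept=W12, Manager=15): 1 row → Salary = 35 ✓
(Dept=W90, Manager=12): 1 row → Salary = 49 ✓
(Dept=W12, Manager=13): 1 row → Salary = 47 ✓
(Dept=W90, Manager=13): 1 row → Salary = 40 ✓
(Dept=W12, Manager=14): 3 rows → Salary = 40, 40, 40 ✓
(Dept=W12, Manager=12): 1 row → Salary = 43 ✓
(Dept=W22, Manager=12): 1 row → Salary = 33 ✓
(Dept=W90, Manager=3): 1 row → Salary = 50 ✓
(Dept=W22, Manager=13): 1 row → Salary = 50 ✓
(Dept=W22, Manager=3): 1 row → Salary = 36 ✓
Two rows agree on {Dept, Manager} but differ on Salary, so {Dept, Manager} -> Salary does not hold.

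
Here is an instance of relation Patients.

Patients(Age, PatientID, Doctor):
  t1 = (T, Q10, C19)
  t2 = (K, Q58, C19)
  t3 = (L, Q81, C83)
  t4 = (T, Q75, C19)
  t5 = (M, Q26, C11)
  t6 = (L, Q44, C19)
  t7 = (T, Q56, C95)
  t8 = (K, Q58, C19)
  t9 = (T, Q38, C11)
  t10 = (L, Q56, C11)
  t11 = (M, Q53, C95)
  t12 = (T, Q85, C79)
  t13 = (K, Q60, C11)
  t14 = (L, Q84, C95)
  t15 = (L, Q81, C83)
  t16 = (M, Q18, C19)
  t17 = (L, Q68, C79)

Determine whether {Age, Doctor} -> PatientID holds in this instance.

(Age=T, Doctor=C19): rows 1, 4 → PatientID takes values {Q10, Q75} — violation
(Age=K, Doctor=C19): rows 2, 8 → PatientID = Q58, Q58 ✓
(Age=L, Doctor=C83): rows 3, 15 → PatientID = Q81, Q81 ✓
(Age=M, Doctor=C11): row 5 → PatientID = Q26 ✓
(Age=L, Doctor=C19): row 6 → PatientID = Q44 ✓
(Age=T, Doctor=C95): row 7 → PatientID = Q56 ✓
(Age=T, Doctor=C11): row 9 → PatientID = Q38 ✓
(Age=L, Doctor=C11): row 10 → PatientID = Q56 ✓
(Age=M, Doctor=C95): row 11 → PatientID = Q53 ✓
(Age=T, Doctor=C79): row 12 → PatientID = Q85 ✓
(Age=K, Doctor=C11): row 13 → PatientID = Q60 ✓
(Age=L, Doctor=C95): row 14 → PatientID = Q84 ✓
(Age=M, Doctor=C19): row 16 → PatientID = Q18 ✓
(Age=L, Doctor=C79): row 17 → PatientID = Q68 ✓
Two rows agree on {Age, Doctor} but differ on PatientID, so {Age, Doctor} -> PatientID does not hold.

No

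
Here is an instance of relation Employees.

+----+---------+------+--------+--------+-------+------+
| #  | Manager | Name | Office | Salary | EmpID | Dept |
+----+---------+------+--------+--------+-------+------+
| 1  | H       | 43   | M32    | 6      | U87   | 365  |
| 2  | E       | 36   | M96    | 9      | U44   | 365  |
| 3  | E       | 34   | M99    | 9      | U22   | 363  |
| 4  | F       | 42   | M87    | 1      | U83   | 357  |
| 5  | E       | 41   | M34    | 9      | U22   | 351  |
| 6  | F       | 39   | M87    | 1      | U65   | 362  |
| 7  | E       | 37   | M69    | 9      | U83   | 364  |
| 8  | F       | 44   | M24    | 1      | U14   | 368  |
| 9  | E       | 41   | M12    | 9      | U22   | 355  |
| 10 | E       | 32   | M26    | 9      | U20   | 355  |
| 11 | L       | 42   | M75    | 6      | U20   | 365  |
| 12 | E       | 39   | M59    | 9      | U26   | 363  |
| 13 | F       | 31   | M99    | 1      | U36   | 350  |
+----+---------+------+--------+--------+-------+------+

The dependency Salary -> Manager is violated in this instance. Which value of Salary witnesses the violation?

Salary=6: rows 1, 11 → Manager takes values {H, L} — violation
Salary=9: rows 2, 3, 5, 7, 9, 10, 12 → Manager = E, E, E, E, E, E, E ✓
Salary=1: rows 4, 6, 8, 13 → Manager = F, F, F, F ✓
The only Salary value with inconsistent Manager is Salary=6.

6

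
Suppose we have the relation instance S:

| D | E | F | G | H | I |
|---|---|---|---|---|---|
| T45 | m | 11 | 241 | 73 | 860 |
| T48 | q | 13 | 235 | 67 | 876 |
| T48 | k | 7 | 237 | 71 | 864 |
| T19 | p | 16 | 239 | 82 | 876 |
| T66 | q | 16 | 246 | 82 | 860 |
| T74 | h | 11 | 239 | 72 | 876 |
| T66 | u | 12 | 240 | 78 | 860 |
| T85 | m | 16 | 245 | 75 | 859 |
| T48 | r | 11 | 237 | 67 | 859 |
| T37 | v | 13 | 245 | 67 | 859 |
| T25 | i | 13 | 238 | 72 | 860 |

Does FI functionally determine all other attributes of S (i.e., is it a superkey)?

Yes

All 11 rows have distinct FI values, so FI → (all attributes) holds and FI is a superkey.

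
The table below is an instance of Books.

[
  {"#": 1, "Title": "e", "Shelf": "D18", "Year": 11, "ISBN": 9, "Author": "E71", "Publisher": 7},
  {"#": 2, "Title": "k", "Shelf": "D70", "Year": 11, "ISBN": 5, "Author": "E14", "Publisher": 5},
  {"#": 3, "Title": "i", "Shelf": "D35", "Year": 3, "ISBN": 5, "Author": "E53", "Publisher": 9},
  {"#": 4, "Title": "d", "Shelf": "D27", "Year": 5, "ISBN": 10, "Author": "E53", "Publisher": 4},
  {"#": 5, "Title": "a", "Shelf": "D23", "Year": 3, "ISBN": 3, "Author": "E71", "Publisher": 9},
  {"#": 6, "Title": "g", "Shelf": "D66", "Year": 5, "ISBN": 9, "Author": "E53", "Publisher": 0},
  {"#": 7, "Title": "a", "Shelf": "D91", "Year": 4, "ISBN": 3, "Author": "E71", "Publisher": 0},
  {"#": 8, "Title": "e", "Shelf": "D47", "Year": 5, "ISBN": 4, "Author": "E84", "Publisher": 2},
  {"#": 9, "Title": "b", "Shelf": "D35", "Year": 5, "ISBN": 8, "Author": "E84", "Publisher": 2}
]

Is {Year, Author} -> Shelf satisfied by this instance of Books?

(Year=11, Author=E71): row 1 → Shelf = D18 ✓
(Year=11, Author=E14): row 2 → Shelf = D70 ✓
(Year=3, Author=E53): row 3 → Shelf = D35 ✓
(Year=5, Author=E53): rows 4, 6 → Shelf takes values {D27, D66} — violation
(Year=3, Author=E71): row 5 → Shelf = D23 ✓
(Year=4, Author=E71): row 7 → Shelf = D91 ✓
(Year=5, Author=E84): rows 8, 9 → Shelf takes values {D47, D35} — violation
Two rows agree on {Year, Author} but differ on Shelf, so {Year, Author} -> Shelf does not hold.

No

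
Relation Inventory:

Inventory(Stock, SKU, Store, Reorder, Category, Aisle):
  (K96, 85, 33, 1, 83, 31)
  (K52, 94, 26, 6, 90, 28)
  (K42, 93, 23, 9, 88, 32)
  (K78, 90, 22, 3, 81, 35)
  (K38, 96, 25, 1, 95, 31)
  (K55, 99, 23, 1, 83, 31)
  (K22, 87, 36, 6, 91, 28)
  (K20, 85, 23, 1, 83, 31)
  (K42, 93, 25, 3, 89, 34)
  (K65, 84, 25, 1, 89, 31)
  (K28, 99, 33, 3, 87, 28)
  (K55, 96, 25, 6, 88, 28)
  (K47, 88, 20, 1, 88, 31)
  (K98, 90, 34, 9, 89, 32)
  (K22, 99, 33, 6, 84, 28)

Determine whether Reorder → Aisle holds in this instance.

No

Reorder=1: 6 rows → Aisle = 31, 31, 31, 31, 31, 31 ✓
Reorder=6: 4 rows → Aisle = 28, 28, 28, 28 ✓
Reorder=9: 2 rows → Aisle = 32, 32 ✓
Reorder=3: 3 rows → Aisle takes values {35, 34, 28} — violation
Two rows agree on Reorder but differ on Aisle, so Reorder → Aisle does not hold.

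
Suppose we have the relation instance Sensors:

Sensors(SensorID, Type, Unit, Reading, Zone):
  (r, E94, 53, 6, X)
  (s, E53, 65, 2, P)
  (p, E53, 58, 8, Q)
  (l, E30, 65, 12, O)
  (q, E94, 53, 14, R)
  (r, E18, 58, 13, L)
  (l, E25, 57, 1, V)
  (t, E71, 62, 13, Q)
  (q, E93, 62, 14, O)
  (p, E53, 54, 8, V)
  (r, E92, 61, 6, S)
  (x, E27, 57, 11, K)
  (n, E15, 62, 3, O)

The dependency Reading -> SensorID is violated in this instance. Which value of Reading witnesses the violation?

13

Reading=6: 2 rows → SensorID = r, r ✓
Reading=2: 1 row → SensorID = s ✓
Reading=8: 2 rows → SensorID = p, p ✓
Reading=12: 1 row → SensorID = l ✓
Reading=14: 2 rows → SensorID = q, q ✓
Reading=13: 2 rows → SensorID takes values {r, t} — violation
Reading=1: 1 row → SensorID = l ✓
Reading=11: 1 row → SensorID = x ✓
Reading=3: 1 row → SensorID = n ✓
The only Reading value with inconsistent SensorID is Reading=13.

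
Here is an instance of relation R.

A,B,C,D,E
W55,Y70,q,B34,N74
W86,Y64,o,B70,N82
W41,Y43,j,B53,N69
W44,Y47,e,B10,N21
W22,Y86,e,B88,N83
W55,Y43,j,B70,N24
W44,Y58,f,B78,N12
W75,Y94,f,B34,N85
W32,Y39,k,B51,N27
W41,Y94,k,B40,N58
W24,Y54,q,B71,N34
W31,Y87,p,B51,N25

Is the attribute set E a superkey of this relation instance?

All 12 rows have distinct E values, so E → (all attributes) holds and E is a superkey.

Yes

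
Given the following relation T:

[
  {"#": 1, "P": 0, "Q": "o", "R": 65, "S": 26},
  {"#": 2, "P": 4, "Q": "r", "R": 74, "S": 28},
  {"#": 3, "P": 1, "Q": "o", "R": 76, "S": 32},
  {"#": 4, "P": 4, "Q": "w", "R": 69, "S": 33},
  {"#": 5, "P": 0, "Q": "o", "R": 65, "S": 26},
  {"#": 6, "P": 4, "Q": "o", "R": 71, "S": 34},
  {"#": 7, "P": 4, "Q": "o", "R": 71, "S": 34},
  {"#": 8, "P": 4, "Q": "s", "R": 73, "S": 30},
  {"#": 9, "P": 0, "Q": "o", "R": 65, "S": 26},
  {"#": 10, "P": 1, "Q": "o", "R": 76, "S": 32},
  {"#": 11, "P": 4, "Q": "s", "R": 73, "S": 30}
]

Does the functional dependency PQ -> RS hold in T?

Yes

(P=0, Q=o): rows 1, 5, 9 → {R,S} = (65, 26), (65, 26), (65, 26) ✓
(P=4, Q=r): row 2 → {R,S} = (74, 28) ✓
(P=1, Q=o): rows 3, 10 → {R,S} = (76, 32), (76, 32) ✓
(P=4, Q=w): row 4 → {R,S} = (69, 33) ✓
(P=4, Q=o): rows 6, 7 → {R,S} = (71, 34), (71, 34) ✓
(P=4, Q=s): rows 8, 11 → {R,S} = (73, 30), (73, 30) ✓
Every PQ value is associated with a single RS value, so PQ -> RS holds.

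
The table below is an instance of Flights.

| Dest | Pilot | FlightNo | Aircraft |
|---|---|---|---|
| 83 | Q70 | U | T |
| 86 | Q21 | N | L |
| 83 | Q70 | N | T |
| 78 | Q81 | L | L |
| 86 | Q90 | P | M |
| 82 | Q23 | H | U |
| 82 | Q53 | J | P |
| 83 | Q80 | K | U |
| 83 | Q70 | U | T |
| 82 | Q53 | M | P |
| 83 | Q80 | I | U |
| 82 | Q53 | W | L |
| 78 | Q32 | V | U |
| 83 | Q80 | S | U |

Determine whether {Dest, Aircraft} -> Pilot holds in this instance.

(Dest=83, Aircraft=T): 3 rows → Pilot = Q70, Q70, Q70 ✓
(Dest=86, Aircraft=L): 1 row → Pilot = Q21 ✓
(Dest=78, Aircraft=L): 1 row → Pilot = Q81 ✓
(Dest=86, Aircraft=M): 1 row → Pilot = Q90 ✓
(Dest=82, Aircraft=U): 1 row → Pilot = Q23 ✓
(Dest=82, Aircraft=P): 2 rows → Pilot = Q53, Q53 ✓
(Dest=83, Aircraft=U): 3 rows → Pilot = Q80, Q80, Q80 ✓
(Dest=82, Aircraft=L): 1 row → Pilot = Q53 ✓
(Dest=78, Aircraft=U): 1 row → Pilot = Q32 ✓
Every {Dest, Aircraft} value is associated with a single Pilot value, so {Dest, Aircraft} -> Pilot holds.

Yes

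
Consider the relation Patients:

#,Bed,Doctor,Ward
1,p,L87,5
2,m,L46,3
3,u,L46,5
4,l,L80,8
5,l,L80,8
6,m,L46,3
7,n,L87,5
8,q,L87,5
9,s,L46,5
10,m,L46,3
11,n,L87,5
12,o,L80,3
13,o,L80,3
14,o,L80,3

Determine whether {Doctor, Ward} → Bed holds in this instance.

(Doctor=L87, Ward=5): rows 1, 7, 8, 11 → Bed takes values {p, n, q} — violation
(Doctor=L46, Ward=3): rows 2, 6, 10 → Bed = m, m, m ✓
(Doctor=L46, Ward=5): rows 3, 9 → Bed takes values {u, s} — violation
(Doctor=L80, Ward=8): rows 4, 5 → Bed = l, l ✓
(Doctor=L80, Ward=3): rows 12, 13, 14 → Bed = o, o, o ✓
Two rows agree on {Doctor, Ward} but differ on Bed, so {Doctor, Ward} → Bed does not hold.

No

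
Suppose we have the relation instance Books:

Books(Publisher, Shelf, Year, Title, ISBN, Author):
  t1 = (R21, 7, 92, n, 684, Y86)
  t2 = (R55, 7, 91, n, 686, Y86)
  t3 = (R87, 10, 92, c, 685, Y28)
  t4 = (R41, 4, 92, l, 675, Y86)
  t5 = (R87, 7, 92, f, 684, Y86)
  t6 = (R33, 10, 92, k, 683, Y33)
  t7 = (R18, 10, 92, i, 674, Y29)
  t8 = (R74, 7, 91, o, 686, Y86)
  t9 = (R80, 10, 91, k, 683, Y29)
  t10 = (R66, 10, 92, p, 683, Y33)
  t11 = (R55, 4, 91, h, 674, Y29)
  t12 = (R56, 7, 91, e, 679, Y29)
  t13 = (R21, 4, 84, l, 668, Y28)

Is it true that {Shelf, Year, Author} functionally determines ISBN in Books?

(Shelf=7, Year=92, Author=Y86): rows 1, 5 → ISBN = 684, 684 ✓
(Shelf=7, Year=91, Author=Y86): rows 2, 8 → ISBN = 686, 686 ✓
(Shelf=10, Year=92, Author=Y28): row 3 → ISBN = 685 ✓
(Shelf=4, Year=92, Author=Y86): row 4 → ISBN = 675 ✓
(Shelf=10, Year=92, Author=Y33): rows 6, 10 → ISBN = 683, 683 ✓
(Shelf=10, Year=92, Author=Y29): row 7 → ISBN = 674 ✓
(Shelf=10, Year=91, Author=Y29): row 9 → ISBN = 683 ✓
(Shelf=4, Year=91, Author=Y29): row 11 → ISBN = 674 ✓
(Shelf=7, Year=91, Author=Y29): row 12 → ISBN = 679 ✓
(Shelf=4, Year=84, Author=Y28): row 13 → ISBN = 668 ✓
Every {Shelf, Year, Author} value is associated with a single ISBN value, so {Shelf, Year, Author} -> ISBN holds.

Yes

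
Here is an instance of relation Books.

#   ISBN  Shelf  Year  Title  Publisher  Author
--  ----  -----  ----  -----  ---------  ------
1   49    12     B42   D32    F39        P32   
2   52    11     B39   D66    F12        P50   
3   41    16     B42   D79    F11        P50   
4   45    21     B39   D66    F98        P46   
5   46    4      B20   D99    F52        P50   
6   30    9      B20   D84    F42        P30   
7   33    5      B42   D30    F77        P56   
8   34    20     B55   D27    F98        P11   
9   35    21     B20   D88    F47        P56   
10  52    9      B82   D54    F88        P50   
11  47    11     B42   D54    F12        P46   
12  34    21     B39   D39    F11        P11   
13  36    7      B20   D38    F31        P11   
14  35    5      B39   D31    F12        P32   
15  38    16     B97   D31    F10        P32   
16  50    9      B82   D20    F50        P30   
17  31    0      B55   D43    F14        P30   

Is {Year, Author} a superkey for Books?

Yes

All 17 rows have distinct {Year, Author} values, so {Year, Author} → (all attributes) holds and {Year, Author} is a superkey.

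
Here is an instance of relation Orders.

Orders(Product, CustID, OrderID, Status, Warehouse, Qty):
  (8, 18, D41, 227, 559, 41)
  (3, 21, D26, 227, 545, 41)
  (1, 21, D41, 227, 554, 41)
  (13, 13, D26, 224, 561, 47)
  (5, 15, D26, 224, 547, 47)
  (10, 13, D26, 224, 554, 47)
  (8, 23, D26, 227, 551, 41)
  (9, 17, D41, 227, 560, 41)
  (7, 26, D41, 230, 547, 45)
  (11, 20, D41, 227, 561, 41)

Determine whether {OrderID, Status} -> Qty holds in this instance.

(OrderID=D41, Status=227): 4 rows → Qty = 41, 41, 41, 41 ✓
(OrderID=D26, Status=227): 2 rows → Qty = 41, 41 ✓
(OrderID=D26, Status=224): 3 rows → Qty = 47, 47, 47 ✓
(OrderID=D41, Status=230): 1 row → Qty = 45 ✓
Every {OrderID, Status} value is associated with a single Qty value, so {OrderID, Status} -> Qty holds.

Yes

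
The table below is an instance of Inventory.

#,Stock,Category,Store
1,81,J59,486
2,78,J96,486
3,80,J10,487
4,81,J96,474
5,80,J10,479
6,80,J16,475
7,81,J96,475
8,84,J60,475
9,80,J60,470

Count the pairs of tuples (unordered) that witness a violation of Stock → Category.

Stock=81: violating pairs (1,4), (1,7) — 2 pairs.
Stock=80: violating pairs (3,6), (3,9), (5,6), (5,9), (6,9) — 5 pairs.

7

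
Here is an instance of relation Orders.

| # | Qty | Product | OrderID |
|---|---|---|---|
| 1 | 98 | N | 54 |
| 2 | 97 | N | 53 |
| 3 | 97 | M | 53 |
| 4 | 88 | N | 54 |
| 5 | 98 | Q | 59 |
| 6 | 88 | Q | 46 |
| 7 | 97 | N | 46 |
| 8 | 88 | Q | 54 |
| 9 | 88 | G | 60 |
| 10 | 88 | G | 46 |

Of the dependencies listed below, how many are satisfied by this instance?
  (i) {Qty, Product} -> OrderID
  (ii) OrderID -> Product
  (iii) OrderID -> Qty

(i) {Qty, Product} -> OrderID: (Qty=97, Product=N): rows 2, 7 → OrderID takes values {53, 46} — violation; (Qty=88, Product=Q): rows 6, 8 → OrderID takes values {46, 54} — violation; (Qty=88, Product=G): rows 9, 10 → OrderID takes values {60, 46} — violation — fails.
(ii) OrderID -> Product: OrderID=54: rows 1, 4, 8 → Product takes values {N, Q} — violation; OrderID=53: rows 2, 3 → Product takes values {N, M} — violation; OrderID=46: rows 6, 7, 10 → Product takes values {Q, N, G} — violation — fails.
(iii) OrderID -> Qty: OrderID=54: rows 1, 4, 8 → Qty takes values {98, 88} — violation; OrderID=46: rows 6, 7, 10 → Qty takes values {88, 97} — violation — fails.
None of the 3 dependencies hold.

0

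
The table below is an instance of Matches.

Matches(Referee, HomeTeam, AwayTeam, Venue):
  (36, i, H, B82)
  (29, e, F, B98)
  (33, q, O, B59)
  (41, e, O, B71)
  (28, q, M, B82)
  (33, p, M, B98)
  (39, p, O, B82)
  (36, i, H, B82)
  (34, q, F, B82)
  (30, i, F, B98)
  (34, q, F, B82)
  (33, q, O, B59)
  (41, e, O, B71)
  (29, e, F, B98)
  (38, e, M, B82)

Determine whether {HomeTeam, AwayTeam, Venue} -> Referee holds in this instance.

(HomeTeam=i, AwayTeam=H, Venue=B82): 2 rows → Referee = 36, 36 ✓
(HomeTeam=e, AwayTeam=F, Venue=B98): 2 rows → Referee = 29, 29 ✓
(HomeTeam=q, AwayTeam=O, Venue=B59): 2 rows → Referee = 33, 33 ✓
(HomeTeam=e, AwayTeam=O, Venue=B71): 2 rows → Referee = 41, 41 ✓
(HomeTeam=q, AwayTeam=M, Venue=B82): 1 row → Referee = 28 ✓
(HomeTeam=p, AwayTeam=M, Venue=B98): 1 row → Referee = 33 ✓
(HomeTeam=p, AwayTeam=O, Venue=B82): 1 row → Referee = 39 ✓
(HomeTeam=q, AwayTeam=F, Venue=B82): 2 rows → Referee = 34, 34 ✓
(HomeTeam=i, AwayTeam=F, Venue=B98): 1 row → Referee = 30 ✓
(HomeTeam=e, AwayTeam=M, Venue=B82): 1 row → Referee = 38 ✓
Every {HomeTeam, AwayTeam, Venue} value is associated with a single Referee value, so {HomeTeam, AwayTeam, Venue} -> Referee holds.

Yes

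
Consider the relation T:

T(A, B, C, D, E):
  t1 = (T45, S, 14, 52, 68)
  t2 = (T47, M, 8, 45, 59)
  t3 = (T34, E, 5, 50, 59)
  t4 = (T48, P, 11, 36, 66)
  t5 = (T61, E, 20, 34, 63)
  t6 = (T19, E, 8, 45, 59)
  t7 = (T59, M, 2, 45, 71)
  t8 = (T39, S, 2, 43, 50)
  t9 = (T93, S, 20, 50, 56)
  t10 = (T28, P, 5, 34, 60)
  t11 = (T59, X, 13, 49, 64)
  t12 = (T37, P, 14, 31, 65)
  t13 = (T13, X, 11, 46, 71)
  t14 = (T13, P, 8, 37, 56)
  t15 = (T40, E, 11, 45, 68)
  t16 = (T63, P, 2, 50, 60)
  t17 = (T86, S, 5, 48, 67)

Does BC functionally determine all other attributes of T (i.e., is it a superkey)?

All 17 rows have distinct BC values, so BC → (all attributes) holds and BC is a superkey.

Yes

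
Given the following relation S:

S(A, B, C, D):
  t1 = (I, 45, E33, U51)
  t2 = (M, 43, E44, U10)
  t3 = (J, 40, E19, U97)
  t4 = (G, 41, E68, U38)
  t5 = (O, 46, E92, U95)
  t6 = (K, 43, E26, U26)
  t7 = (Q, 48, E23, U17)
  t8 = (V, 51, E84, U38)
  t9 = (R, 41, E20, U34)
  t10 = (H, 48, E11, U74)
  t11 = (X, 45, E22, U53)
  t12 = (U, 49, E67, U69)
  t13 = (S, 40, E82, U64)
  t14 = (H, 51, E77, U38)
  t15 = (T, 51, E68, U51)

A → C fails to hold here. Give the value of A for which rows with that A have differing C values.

A=I: row 1 → C = E33 ✓
A=M: row 2 → C = E44 ✓
A=J: row 3 → C = E19 ✓
A=G: row 4 → C = E68 ✓
A=O: row 5 → C = E92 ✓
A=K: row 6 → C = E26 ✓
A=Q: row 7 → C = E23 ✓
A=V: row 8 → C = E84 ✓
A=R: row 9 → C = E20 ✓
A=H: rows 10, 14 → C takes values {E11, E77} — violation
A=X: row 11 → C = E22 ✓
A=U: row 12 → C = E67 ✓
A=S: row 13 → C = E82 ✓
A=T: row 15 → C = E68 ✓
The only A value with inconsistent C is A=H.

H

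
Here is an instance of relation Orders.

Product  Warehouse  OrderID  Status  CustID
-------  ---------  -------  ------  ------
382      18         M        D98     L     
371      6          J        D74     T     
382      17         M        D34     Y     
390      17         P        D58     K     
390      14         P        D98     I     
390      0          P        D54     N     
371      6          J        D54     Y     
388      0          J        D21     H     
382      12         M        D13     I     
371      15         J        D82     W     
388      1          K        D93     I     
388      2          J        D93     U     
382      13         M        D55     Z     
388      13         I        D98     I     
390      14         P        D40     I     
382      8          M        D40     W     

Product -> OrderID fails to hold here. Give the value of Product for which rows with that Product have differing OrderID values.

388

Product=382: 5 rows → OrderID = M, M, M, M, M ✓
Product=371: 3 rows → OrderID = J, J, J ✓
Product=390: 4 rows → OrderID = P, P, P, P ✓
Product=388: 4 rows → OrderID takes values {J, K, I} — violation
The only Product value with inconsistent OrderID is Product=388.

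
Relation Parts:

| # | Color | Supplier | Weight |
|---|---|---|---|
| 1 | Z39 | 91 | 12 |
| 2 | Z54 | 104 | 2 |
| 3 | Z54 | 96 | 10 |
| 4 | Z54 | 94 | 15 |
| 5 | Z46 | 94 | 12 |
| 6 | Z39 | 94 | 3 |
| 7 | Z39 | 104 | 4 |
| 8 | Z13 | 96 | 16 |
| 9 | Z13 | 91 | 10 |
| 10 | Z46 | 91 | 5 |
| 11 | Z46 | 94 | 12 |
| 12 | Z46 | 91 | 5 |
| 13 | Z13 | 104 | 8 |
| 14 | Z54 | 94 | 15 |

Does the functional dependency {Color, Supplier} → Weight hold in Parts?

Yes

(Color=Z39, Supplier=91): row 1 → Weight = 12 ✓
(Color=Z54, Supplier=104): row 2 → Weight = 2 ✓
(Color=Z54, Supplier=96): row 3 → Weight = 10 ✓
(Color=Z54, Supplier=94): rows 4, 14 → Weight = 15, 15 ✓
(Color=Z46, Supplier=94): rows 5, 11 → Weight = 12, 12 ✓
(Color=Z39, Supplier=94): row 6 → Weight = 3 ✓
(Color=Z39, Supplier=104): row 7 → Weight = 4 ✓
(Color=Z13, Supplier=96): row 8 → Weight = 16 ✓
(Color=Z13, Supplier=91): row 9 → Weight = 10 ✓
(Color=Z46, Supplier=91): rows 10, 12 → Weight = 5, 5 ✓
(Color=Z13, Supplier=104): row 13 → Weight = 8 ✓
Every {Color, Supplier} value is associated with a single Weight value, so {Color, Supplier} → Weight holds.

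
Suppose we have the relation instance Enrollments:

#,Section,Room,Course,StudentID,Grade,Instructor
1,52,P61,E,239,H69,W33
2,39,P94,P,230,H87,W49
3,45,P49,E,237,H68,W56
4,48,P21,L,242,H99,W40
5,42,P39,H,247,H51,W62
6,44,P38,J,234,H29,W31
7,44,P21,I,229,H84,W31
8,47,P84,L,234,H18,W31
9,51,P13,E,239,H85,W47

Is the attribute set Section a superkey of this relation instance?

Rows 6 and 7 have the same Section value Section=44 but are distinct tuples, so Section does not determine every attribute — not a superkey.

No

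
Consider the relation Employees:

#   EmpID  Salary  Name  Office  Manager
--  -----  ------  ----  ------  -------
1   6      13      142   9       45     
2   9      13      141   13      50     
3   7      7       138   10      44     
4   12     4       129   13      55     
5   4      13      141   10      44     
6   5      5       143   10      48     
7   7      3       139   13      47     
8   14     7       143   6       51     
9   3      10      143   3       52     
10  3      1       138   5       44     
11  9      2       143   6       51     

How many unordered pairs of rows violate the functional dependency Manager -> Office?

Manager=44: violating pairs (3,10), (5,10) — 2 pairs.
Manager=51: all 2 rows agree on Office — 0 pairs.

2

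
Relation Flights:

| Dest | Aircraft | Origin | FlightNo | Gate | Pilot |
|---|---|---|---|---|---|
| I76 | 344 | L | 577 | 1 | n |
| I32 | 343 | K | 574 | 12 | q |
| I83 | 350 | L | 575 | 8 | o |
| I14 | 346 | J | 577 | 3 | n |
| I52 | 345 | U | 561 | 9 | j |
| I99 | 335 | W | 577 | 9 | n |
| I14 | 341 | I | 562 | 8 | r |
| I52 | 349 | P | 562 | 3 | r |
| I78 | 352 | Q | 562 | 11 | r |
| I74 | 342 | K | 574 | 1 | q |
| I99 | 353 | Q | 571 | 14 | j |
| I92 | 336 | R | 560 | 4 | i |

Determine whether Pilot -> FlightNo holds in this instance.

No

Pilot=n: 3 rows → FlightNo = 577, 577, 577 ✓
Pilot=q: 2 rows → FlightNo = 574, 574 ✓
Pilot=o: 1 row → FlightNo = 575 ✓
Pilot=j: 2 rows → FlightNo takes values {561, 571} — violation
Pilot=r: 3 rows → FlightNo = 562, 562, 562 ✓
Pilot=i: 1 row → FlightNo = 560 ✓
Two rows agree on Pilot but differ on FlightNo, so Pilot -> FlightNo does not hold.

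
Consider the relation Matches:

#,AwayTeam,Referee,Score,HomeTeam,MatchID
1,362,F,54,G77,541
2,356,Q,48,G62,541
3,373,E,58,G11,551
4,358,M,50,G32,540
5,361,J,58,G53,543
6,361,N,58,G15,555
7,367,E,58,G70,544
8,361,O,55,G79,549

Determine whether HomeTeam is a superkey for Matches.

Yes

All 8 rows have distinct HomeTeam values, so HomeTeam → (all attributes) holds and HomeTeam is a superkey.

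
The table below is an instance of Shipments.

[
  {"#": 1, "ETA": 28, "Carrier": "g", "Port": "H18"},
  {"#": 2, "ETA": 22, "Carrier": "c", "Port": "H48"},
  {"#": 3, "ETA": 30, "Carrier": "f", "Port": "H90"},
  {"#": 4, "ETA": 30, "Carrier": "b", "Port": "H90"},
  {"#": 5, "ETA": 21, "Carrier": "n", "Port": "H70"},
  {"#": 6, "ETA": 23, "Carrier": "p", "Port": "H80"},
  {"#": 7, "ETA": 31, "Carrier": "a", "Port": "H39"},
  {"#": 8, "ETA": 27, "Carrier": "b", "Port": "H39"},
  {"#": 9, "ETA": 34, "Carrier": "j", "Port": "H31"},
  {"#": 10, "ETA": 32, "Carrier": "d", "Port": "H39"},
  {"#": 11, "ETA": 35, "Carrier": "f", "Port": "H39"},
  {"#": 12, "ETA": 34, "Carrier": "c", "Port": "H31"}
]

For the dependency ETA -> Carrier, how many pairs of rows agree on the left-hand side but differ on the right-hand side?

ETA=30: violating pairs (3,4) — 1 pair.
ETA=34: violating pairs (9,12) — 1 pair.

2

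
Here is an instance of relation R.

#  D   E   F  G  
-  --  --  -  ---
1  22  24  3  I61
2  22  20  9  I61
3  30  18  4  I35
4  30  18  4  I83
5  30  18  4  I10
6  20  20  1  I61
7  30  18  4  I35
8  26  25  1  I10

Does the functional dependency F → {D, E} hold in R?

F=3: row 1 → {D,E} = (22, 24) ✓
F=9: row 2 → {D,E} = (22, 20) ✓
F=4: rows 3, 4, 5, 7 → {D,E} = (30, 18), (30, 18), (30, 18), (30, 18) ✓
F=1: rows 6, 8 → {D,E} takes values {(20, 20), (26, 25)} — violation
Two rows agree on F but differ on {D, E}, so F → {D, E} does not hold.

No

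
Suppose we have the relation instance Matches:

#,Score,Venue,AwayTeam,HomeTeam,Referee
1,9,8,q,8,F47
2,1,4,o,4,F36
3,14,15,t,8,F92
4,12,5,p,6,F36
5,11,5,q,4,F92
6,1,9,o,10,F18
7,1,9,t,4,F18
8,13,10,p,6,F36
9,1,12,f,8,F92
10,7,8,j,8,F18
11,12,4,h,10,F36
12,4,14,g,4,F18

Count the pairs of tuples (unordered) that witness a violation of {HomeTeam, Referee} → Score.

3

(HomeTeam=8, Referee=F92): violating pairs (3,9) — 1 pair.
(HomeTeam=6, Referee=F36): violating pairs (4,8) — 1 pair.
(HomeTeam=4, Referee=F18): violating pairs (7,12) — 1 pair.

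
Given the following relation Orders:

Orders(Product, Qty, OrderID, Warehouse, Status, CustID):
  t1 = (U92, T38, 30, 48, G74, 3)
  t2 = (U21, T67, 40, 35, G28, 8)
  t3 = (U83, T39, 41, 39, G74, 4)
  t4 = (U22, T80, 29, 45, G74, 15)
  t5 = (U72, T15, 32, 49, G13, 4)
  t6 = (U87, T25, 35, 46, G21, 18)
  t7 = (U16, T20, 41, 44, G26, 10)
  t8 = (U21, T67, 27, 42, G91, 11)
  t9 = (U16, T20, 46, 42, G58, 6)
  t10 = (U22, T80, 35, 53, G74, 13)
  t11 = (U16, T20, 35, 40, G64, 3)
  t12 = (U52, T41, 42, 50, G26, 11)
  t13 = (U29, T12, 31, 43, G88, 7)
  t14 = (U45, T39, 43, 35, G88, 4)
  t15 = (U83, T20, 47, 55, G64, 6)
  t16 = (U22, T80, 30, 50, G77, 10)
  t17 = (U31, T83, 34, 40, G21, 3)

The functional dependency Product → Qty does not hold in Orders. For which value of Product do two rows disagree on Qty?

U83

Product=U92: row 1 → Qty = T38 ✓
Product=U21: rows 2, 8 → Qty = T67, T67 ✓
Product=U83: rows 3, 15 → Qty takes values {T39, T20} — violation
Product=U22: rows 4, 10, 16 → Qty = T80, T80, T80 ✓
Product=U72: row 5 → Qty = T15 ✓
Product=U87: row 6 → Qty = T25 ✓
Product=U16: rows 7, 9, 11 → Qty = T20, T20, T20 ✓
Product=U52: row 12 → Qty = T41 ✓
Product=U29: row 13 → Qty = T12 ✓
Product=U45: row 14 → Qty = T39 ✓
Product=U31: row 17 → Qty = T83 ✓
The only Product value with inconsistent Qty is Product=U83.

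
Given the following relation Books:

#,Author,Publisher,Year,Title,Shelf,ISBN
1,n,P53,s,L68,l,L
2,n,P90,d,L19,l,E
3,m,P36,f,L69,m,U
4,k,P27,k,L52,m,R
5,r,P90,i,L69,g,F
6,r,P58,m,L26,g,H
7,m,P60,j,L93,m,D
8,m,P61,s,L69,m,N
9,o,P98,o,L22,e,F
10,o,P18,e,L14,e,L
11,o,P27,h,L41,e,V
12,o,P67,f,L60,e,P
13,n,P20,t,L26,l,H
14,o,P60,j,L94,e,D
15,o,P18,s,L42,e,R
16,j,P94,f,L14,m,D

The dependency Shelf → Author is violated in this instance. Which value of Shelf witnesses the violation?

m

Shelf=l: rows 1, 2, 13 → Author = n, n, n ✓
Shelf=m: rows 3, 4, 7, 8, 16 → Author takes values {m, k, j} — violation
Shelf=g: rows 5, 6 → Author = r, r ✓
Shelf=e: rows 9, 10, 11, 12, 14, 15 → Author = o, o, o, o, o, o ✓
The only Shelf value with inconsistent Author is Shelf=m.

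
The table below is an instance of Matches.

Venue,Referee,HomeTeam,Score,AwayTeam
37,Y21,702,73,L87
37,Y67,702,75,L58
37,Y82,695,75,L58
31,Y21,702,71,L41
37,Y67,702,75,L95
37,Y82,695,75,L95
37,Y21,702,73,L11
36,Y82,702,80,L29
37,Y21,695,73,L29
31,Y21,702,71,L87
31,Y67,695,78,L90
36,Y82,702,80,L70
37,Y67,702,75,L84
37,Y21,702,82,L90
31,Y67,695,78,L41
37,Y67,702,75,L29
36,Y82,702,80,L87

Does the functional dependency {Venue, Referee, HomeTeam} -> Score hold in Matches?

(Venue=37, Referee=Y21, HomeTeam=702): 3 rows → Score takes values {73, 82} — violation
(Venue=37, Referee=Y67, HomeTeam=702): 4 rows → Score = 75, 75, 75, 75 ✓
(Venue=37, Referee=Y82, HomeTeam=695): 2 rows → Score = 75, 75 ✓
(Venue=31, Referee=Y21, HomeTeam=702): 2 rows → Score = 71, 71 ✓
(Venue=36, Referee=Y82, HomeTeam=702): 3 rows → Score = 80, 80, 80 ✓
(Venue=37, Referee=Y21, HomeTeam=695): 1 row → Score = 73 ✓
(Venue=31, Referee=Y67, HomeTeam=695): 2 rows → Score = 78, 78 ✓
Two rows agree on {Venue, Referee, HomeTeam} but differ on Score, so {Venue, Referee, HomeTeam} -> Score does not hold.

No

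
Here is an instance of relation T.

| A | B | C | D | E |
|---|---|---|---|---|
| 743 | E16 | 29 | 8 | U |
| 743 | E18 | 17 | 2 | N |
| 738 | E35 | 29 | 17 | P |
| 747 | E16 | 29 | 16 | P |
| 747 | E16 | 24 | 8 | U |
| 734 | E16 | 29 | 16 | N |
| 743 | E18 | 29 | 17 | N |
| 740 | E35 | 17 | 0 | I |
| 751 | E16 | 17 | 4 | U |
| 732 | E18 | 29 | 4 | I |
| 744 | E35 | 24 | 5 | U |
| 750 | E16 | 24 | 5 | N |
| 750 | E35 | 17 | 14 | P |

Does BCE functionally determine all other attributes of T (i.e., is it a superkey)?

Yes

All 13 rows have distinct BCE values, so BCE → (all attributes) holds and BCE is a superkey.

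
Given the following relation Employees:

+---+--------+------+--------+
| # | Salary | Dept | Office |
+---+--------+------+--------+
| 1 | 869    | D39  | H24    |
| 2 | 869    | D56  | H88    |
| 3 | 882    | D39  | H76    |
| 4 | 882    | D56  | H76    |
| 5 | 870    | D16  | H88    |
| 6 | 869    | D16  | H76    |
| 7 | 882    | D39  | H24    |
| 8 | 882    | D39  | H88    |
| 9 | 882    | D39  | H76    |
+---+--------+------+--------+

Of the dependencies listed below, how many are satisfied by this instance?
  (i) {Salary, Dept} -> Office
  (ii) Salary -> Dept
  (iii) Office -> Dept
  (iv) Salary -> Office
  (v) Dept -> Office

(i) {Salary, Dept} -> Office: (Salary=882, Dept=D39): rows 3, 7, 8, 9 → Office takes values {H76, H24, H88} — violation — fails.
(ii) Salary -> Dept: Salary=869: rows 1, 2, 6 → Dept takes values {D39, D56, D16} — violation; Salary=882: rows 3, 4, 7, 8, 9 → Dept takes values {D39, D56} — violation — fails.
(iii) Office -> Dept: Office=H88: rows 2, 5, 8 → Dept takes values {D56, D16, D39} — violation; Office=H76: rows 3, 4, 6, 9 → Dept takes values {D39, D56, D16} — violation — fails.
(iv) Salary -> Office: Salary=869: rows 1, 2, 6 → Office takes values {H24, H88, H76} — violation; Salary=882: rows 3, 4, 7, 8, 9 → Office takes values {H76, H24, H88} — violation — fails.
(v) Dept -> Office: Dept=D39: rows 1, 3, 7, 8, 9 → Office takes values {H24, H76, H88} — violation; Dept=D56: rows 2, 4 → Office takes values {H88, H76} — violation; Dept=D16: rows 5, 6 → Office takes values {H88, H76} — violation — fails.
None of the 5 dependencies hold.

0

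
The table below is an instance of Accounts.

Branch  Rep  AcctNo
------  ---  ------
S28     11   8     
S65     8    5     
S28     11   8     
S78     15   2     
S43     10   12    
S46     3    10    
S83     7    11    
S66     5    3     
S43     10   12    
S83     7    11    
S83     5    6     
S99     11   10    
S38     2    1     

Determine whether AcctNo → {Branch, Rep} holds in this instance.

No

AcctNo=8: 2 rows → {Branch,Rep} = (S28, 11), (S28, 11) ✓
AcctNo=5: 1 row → {Branch,Rep} = (S65, 8) ✓
AcctNo=2: 1 row → {Branch,Rep} = (S78, 15) ✓
AcctNo=12: 2 rows → {Branch,Rep} = (S43, 10), (S43, 10) ✓
AcctNo=10: 2 rows → {Branch,Rep} takes values {(S46, 3), (S99, 11)} — violation
AcctNo=11: 2 rows → {Branch,Rep} = (S83, 7), (S83, 7) ✓
AcctNo=3: 1 row → {Branch,Rep} = (S66, 5) ✓
AcctNo=6: 1 row → {Branch,Rep} = (S83, 5) ✓
AcctNo=1: 1 row → {Branch,Rep} = (S38, 2) ✓
Two rows agree on AcctNo but differ on {Branch, Rep}, so AcctNo → {Branch, Rep} does not hold.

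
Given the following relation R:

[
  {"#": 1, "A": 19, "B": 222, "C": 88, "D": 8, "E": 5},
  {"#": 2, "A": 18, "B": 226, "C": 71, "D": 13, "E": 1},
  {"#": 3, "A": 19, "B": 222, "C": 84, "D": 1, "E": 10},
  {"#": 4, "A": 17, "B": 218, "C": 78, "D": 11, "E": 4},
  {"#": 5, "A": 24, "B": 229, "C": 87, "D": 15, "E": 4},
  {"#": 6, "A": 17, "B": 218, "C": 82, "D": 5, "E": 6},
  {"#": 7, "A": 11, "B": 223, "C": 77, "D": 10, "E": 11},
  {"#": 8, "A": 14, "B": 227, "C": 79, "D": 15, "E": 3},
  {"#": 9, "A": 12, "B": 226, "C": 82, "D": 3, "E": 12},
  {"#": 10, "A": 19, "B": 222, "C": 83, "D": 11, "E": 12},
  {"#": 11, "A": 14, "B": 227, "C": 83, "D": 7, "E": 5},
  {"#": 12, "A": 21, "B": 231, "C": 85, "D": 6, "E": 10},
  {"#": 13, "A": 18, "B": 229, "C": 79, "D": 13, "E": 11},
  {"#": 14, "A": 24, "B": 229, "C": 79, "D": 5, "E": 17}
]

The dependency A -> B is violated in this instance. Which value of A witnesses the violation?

A=19: rows 1, 3, 10 → B = 222, 222, 222 ✓
A=18: rows 2, 13 → B takes values {226, 229} — violation
A=17: rows 4, 6 → B = 218, 218 ✓
A=24: rows 5, 14 → B = 229, 229 ✓
A=11: row 7 → B = 223 ✓
A=14: rows 8, 11 → B = 227, 227 ✓
A=12: row 9 → B = 226 ✓
A=21: row 12 → B = 231 ✓
The only A value with inconsistent B is A=18.

18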